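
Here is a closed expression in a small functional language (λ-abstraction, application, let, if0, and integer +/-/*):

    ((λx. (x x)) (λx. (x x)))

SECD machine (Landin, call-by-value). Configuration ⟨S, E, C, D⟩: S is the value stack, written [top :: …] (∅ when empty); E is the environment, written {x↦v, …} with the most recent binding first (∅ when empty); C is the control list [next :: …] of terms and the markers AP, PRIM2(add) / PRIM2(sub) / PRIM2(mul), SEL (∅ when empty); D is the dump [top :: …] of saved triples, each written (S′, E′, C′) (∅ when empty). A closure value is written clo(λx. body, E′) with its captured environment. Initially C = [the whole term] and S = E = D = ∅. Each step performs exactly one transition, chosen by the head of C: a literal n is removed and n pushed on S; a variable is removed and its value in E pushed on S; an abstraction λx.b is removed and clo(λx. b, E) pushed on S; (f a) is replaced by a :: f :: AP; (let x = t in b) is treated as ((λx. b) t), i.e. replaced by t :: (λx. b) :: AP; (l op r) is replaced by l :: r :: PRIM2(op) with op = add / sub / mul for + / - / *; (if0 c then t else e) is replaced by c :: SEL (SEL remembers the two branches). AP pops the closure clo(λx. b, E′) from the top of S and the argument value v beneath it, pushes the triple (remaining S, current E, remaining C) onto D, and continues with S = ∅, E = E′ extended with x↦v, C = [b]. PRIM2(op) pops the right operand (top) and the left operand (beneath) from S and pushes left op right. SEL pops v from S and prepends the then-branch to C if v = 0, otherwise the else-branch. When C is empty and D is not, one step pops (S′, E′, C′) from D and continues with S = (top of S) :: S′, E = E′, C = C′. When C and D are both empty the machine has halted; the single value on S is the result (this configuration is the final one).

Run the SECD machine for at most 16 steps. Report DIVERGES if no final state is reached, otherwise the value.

0. ⟨S=∅; E=∅; C=[((λx. (x x)) (λx. (x x)))]; D=∅⟩
1. ⟨S=∅; E=∅; C=[(λx. (x x)) :: (λx. (x x)) :: AP]; D=∅⟩
2. ⟨S=[clo(λx. (x x), ∅)]; E=∅; C=[(λx. (x x)) :: AP]; D=∅⟩
3. ⟨S=[clo(λx. (x x), ∅) :: clo(λx. (x x), ∅)]; E=∅; C=[AP]; D=∅⟩
4. ⟨S=∅; E={x↦clo(λx. (x x), ∅)}; C=[(x x)]; D=[(∅, ∅, ∅)]⟩
5. ⟨S=∅; E={x↦clo(λx. (x x), ∅)}; C=[x :: x :: AP]; D=[(∅, ∅, ∅)]⟩
6. ⟨S=[clo(λx. (x x), ∅)]; E={x↦clo(λx. (x x), ∅)}; C=[x :: AP]; D=[(∅, ∅, ∅)]⟩
7. ⟨S=[clo(λx. (x x), ∅) :: clo(λx. (x x), ∅)]; E={x↦clo(λx. (x x), ∅)}; C=[AP]; D=[(∅, ∅, ∅)]⟩
8. ⟨S=∅; E={x↦clo(λx. (x x), ∅)}; C=[(x x)]; D=[(∅, {x↦clo(λx. (x x), ∅)}, ∅) :: (∅, ∅, ∅)]⟩
9. ⟨S=∅; E={x↦clo(λx. (x x), ∅)}; C=[x :: x :: AP]; D=[(∅, {x↦clo(λx. (x x), ∅)}, ∅) :: (∅, ∅, ∅)]⟩
10. ⟨S=[clo(λx. (x x), ∅)]; E={x↦clo(λx. (x x), ∅)}; C=[x :: AP]; D=[(∅, {x↦clo(λx. (x x), ∅)}, ∅) :: (∅, ∅, ∅)]⟩
11. ⟨S=[clo(λx. (x x), ∅) :: clo(λx. (x x), ∅)]; E={x↦clo(λx. (x x), ∅)}; C=[AP]; D=[(∅, {x↦clo(λx. (x x), ∅)}, ∅) :: (∅, ∅, ∅)]⟩
12. ⟨S=∅; E={x↦clo(λx. (x x), ∅)}; C=[(x x)]; D=[(∅, {x↦clo(λx. (x x), ∅)}, ∅) :: (∅, {x↦clo(λx. (x x), ∅)}, ∅) :: (∅, ∅, ∅)]⟩
13. ⟨S=∅; E={x↦clo(λx. (x x), ∅)}; C=[x :: x :: AP]; D=[(∅, {x↦clo(λx. (x x), ∅)}, ∅) :: (∅, {x↦clo(λx. (x x), ∅)}, ∅) :: (∅, ∅, ∅)]⟩
14. ⟨S=[clo(λx. (x x), ∅)]; E={x↦clo(λx. (x x), ∅)}; C=[x :: AP]; D=[(∅, {x↦clo(λx. (x x), ∅)}, ∅) :: (∅, {x↦clo(λx. (x x), ∅)}, ∅) :: (∅, ∅, ∅)]⟩
15. ⟨S=[clo(λx. (x x), ∅) :: clo(λx. (x x), ∅)]; E={x↦clo(λx. (x x), ∅)}; C=[AP]; D=[(∅, {x↦clo(λx. (x x), ∅)}, ∅) :: (∅, {x↦clo(λx. (x x), ∅)}, ∅) :: (∅, ∅, ∅)]⟩
16. ⟨S=∅; E={x↦clo(λx. (x x), ∅)}; C=[(x x)]; D=[(∅, {x↦clo(λx. (x x), ∅)}, ∅) :: (∅, {x↦clo(λx. (x x), ∅)}, ∅) :: (∅, {x↦clo(λx. (x x), ∅)}, ∅) :: (∅, ∅, ∅)]⟩
→ 16 transitions taken and the configuration is still not final: no result within 16 steps

Answer: DIVERGES (no final state within 16 steps)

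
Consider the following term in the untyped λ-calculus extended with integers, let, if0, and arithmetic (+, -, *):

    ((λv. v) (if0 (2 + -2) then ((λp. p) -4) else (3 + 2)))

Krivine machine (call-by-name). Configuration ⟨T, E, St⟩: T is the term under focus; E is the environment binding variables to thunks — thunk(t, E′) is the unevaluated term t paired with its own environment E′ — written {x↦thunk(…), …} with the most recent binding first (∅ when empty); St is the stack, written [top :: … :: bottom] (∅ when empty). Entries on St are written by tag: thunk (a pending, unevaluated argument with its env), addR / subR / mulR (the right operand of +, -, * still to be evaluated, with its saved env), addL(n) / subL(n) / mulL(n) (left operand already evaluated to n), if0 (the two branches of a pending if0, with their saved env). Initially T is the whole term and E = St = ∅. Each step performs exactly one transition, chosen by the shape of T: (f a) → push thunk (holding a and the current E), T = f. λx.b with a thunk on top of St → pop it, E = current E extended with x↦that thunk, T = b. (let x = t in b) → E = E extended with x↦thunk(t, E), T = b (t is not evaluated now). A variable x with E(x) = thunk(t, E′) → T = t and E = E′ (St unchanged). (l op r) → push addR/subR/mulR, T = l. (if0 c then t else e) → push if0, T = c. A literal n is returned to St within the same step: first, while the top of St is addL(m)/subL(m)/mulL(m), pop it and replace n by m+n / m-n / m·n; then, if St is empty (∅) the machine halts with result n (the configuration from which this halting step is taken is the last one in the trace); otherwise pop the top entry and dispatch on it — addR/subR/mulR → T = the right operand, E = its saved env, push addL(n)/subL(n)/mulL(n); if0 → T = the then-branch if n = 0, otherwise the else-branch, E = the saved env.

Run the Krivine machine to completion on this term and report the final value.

Answer: -4

Derivation:
step 0: ⟨T=((λv. v) (if0 (2 + -2) then ((λp. p) -4) else (3 + 2))); E=∅; St=∅⟩
step 1: ⟨T=(λv. v); E=∅; St=[thunk]⟩
step 2: ⟨T=v; E={v↦thunk((if0 (2 + -2) then ((λp. p) -4) else (3 + 2)), ∅)}; St=∅⟩
step 3: ⟨T=(if0 (2 + -2) then ((λp. p) -4) else (3 + 2)); E=∅; St=∅⟩
step 4: ⟨T=(2 + -2); E=∅; St=[if0]⟩
step 5: ⟨T=2; E=∅; St=[addR :: if0]⟩
step 6: ⟨T=-2; E=∅; St=[addL(2) :: if0]⟩
step 7: ⟨T=((λp. p) -4); E=∅; St=∅⟩
step 8: ⟨T=(λp. p); E=∅; St=[thunk]⟩
step 9: ⟨T=p; E={p↦thunk(-4, ∅)}; St=∅⟩
step 10: ⟨T=-4; E=∅; St=∅⟩
→ final value -4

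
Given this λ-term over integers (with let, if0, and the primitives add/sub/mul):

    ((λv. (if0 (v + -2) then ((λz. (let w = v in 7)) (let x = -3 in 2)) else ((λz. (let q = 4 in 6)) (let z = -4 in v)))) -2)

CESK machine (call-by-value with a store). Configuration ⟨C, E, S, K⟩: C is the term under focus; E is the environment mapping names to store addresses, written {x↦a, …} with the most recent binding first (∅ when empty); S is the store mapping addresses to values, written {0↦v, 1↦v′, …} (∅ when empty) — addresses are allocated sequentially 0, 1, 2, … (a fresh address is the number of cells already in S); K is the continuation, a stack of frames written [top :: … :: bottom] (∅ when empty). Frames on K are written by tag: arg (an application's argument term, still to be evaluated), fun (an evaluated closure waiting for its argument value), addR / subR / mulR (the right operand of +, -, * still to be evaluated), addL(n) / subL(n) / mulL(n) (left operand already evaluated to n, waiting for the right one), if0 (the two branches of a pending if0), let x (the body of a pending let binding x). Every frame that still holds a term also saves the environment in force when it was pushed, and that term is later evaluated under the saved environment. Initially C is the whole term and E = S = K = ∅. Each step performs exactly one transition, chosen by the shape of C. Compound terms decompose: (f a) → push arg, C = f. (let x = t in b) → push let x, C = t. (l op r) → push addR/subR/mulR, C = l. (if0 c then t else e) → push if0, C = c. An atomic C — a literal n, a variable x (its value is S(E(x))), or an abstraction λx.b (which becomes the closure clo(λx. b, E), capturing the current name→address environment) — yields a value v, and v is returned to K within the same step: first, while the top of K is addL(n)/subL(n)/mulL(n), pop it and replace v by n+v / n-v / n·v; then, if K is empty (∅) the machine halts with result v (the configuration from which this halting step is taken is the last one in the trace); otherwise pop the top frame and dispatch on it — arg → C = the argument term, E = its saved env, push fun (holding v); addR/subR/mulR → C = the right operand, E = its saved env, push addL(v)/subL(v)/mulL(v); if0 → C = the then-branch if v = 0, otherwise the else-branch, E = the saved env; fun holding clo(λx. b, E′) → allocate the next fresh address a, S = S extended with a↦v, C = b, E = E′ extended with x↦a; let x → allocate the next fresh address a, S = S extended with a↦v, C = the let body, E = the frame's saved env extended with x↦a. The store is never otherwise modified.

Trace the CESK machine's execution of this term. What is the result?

Answer: 6

Execution trace:
[0] ⟨C=((λv. (if0 (v + -2) then ((λz. (let w = v in 7)) (let x = -3 in 2)) else ((λz. (let q = 4 in 6)) (let z = -4 in v)))) -2); E=∅; S=∅; K=∅⟩
[1] ⟨C=(λv. (if0 (v + -2) then ((λz. (let w = v in 7)) (let x = -3 in 2)) else ((λz. (let q = 4 in 6)) (let z = -4 in v)))); E=∅; S=∅; K=[arg]⟩
[2] ⟨C=-2; E=∅; S=∅; K=[fun]⟩
[3] ⟨C=(if0 (v + -2) then ((λz. (let w = v in 7)) (let x = -3 in 2)) else ((λz. (let q = 4 in 6)) (let z = -4 in v))); E={v↦0}; S={0↦-2}; K=∅⟩
[4] ⟨C=(v + -2); E={v↦0}; S={0↦-2}; K=[if0]⟩
[5] ⟨C=v; E={v↦0}; S={0↦-2}; K=[addR :: if0]⟩
[6] ⟨C=-2; E={v↦0}; S={0↦-2}; K=[addL(-2) :: if0]⟩
[7] ⟨C=((λz. (let q = 4 in 6)) (let z = -4 in v)); E={v↦0}; S={0↦-2}; K=∅⟩
[8] ⟨C=(λz. (let q = 4 in 6)); E={v↦0}; S={0↦-2}; K=[arg]⟩
[9] ⟨C=(let z = -4 in v); E={v↦0}; S={0↦-2}; K=[fun]⟩
[10] ⟨C=-4; E={v↦0}; S={0↦-2}; K=[let z :: fun]⟩
[11] ⟨C=v; E={z↦1, v↦0}; S={0↦-2, 1↦-4}; K=[fun]⟩
[12] ⟨C=(let q = 4 in 6); E={z↦2, v↦0}; S={0↦-2, 1↦-4, 2↦-2}; K=∅⟩
[13] ⟨C=4; E={z↦2, v↦0}; S={0↦-2, 1↦-4, 2↦-2}; K=[let q]⟩
[14] ⟨C=6; E={q↦3, z↦2, v↦0}; S={0↦-2, 1↦-4, 2↦-2, 3↦4}; K=∅⟩
→ final value 6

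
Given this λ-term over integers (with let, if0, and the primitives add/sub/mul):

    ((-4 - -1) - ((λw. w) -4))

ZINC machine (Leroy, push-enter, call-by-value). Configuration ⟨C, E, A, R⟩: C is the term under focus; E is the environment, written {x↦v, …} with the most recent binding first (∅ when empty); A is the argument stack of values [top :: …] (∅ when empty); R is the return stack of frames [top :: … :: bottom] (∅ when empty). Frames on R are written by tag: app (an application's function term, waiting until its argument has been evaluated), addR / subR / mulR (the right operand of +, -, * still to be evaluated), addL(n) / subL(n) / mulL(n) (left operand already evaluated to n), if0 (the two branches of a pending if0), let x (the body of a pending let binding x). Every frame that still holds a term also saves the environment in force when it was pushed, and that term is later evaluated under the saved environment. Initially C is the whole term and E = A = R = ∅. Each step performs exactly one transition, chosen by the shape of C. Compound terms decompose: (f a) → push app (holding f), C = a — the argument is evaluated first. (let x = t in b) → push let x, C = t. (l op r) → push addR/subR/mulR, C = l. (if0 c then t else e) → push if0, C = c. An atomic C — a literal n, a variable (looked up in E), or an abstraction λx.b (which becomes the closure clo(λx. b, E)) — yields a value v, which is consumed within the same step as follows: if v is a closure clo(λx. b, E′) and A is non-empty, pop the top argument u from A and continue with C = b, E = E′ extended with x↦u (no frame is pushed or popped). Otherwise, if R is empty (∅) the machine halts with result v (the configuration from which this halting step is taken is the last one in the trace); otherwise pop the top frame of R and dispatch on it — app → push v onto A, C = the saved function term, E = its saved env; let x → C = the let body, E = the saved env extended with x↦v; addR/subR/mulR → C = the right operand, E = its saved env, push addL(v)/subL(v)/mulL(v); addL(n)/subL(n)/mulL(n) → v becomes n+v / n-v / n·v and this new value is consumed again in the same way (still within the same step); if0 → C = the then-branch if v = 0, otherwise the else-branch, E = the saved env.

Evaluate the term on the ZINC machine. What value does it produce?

Answer: 1

Machine steps:
[0] ⟨C=((-4 - -1) - ((λw. w) -4)); E=∅; A=∅; R=∅⟩
[1] ⟨C=(-4 - -1); E=∅; A=∅; R=[subR]⟩
[2] ⟨C=-4; E=∅; A=∅; R=[subR :: subR]⟩
[3] ⟨C=-1; E=∅; A=∅; R=[subL(-4) :: subR]⟩
[4] ⟨C=((λw. w) -4); E=∅; A=∅; R=[subL(-3)]⟩
[5] ⟨C=-4; E=∅; A=∅; R=[app :: subL(-3)]⟩
[6] ⟨C=(λw. w); E=∅; A=[-4]; R=[subL(-3)]⟩
[7] ⟨C=w; E={w↦-4}; A=∅; R=[subL(-3)]⟩
→ final value 1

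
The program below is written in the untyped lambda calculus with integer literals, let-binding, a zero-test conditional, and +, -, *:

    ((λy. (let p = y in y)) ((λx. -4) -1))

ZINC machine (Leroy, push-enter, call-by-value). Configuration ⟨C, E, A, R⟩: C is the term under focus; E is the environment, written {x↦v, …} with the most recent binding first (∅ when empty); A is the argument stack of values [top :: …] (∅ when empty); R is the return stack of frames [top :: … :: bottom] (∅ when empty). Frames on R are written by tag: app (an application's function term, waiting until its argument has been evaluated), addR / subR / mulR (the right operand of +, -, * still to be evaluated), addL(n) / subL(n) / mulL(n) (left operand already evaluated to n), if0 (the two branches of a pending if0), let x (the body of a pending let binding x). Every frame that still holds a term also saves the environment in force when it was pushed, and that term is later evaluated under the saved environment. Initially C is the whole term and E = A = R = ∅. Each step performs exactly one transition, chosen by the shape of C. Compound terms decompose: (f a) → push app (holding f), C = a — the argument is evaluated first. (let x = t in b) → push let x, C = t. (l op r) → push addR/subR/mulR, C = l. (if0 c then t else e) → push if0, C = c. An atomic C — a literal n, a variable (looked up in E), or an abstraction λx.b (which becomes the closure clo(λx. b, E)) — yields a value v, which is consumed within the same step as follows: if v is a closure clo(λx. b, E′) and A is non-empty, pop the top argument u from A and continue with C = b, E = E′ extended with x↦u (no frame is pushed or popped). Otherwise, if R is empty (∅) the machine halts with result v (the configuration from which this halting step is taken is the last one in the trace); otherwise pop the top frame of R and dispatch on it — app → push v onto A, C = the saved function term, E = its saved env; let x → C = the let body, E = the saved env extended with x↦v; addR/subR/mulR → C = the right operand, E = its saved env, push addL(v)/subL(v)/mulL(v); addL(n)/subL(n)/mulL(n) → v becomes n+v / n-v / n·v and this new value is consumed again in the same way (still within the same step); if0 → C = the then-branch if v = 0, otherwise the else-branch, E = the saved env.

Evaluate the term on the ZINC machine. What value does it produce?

step 0: <C=((λy. (let p = y in y)) ((λx. -4) -1)), E=∅, A=∅, R=∅>
step 1: <C=((λx. -4) -1), E=∅, A=∅, R=[app]>
step 2: <C=-1, E=∅, A=∅, R=[app :: app]>
step 3: <C=(λx. -4), E=∅, A=[-1], R=[app]>
step 4: <C=-4, E={x↦-1}, A=∅, R=[app]>
step 5: <C=(λy. (let p = y in y)), E=∅, A=[-4], R=∅>
step 6: <C=(let p = y in y), E={y↦-4}, A=∅, R=∅>
step 7: <C=y, E={y↦-4}, A=∅, R=[let p]>
step 8: <C=y, E={p↦-4, y↦-4}, A=∅, R=∅>
→ final value -4

Answer: -4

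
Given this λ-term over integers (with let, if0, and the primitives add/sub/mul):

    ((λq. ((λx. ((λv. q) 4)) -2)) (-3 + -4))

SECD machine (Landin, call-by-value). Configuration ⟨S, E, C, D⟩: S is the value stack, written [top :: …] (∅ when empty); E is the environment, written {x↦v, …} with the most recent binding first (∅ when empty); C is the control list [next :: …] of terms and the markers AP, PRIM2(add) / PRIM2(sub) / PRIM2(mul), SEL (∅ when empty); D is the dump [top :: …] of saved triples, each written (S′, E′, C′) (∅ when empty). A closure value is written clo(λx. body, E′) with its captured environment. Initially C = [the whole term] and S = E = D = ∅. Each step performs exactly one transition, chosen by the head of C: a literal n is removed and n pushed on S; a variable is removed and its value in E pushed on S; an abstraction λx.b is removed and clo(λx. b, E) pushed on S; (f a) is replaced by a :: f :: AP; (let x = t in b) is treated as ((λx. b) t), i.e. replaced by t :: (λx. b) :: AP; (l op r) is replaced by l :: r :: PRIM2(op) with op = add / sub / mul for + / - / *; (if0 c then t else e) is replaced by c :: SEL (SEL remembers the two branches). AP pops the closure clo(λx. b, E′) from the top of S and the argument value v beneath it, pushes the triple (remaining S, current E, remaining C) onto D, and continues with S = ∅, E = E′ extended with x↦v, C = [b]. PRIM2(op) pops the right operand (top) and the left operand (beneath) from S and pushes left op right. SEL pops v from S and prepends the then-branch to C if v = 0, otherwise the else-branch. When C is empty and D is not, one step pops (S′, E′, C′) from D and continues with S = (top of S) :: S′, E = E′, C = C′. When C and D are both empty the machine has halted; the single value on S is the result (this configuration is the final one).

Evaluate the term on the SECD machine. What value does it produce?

Answer: -7

Derivation:
t=0: <S=∅, E=∅, C=[((λq. ((λx. ((λv. q) 4)) -2)) (-3 + -4))], D=∅>
t=1: <S=∅, E=∅, C=[(-3 + -4) :: (λq. ((λx. ((λv. q) 4)) -2)) :: AP], D=∅>
t=2: <S=∅, E=∅, C=[-3 :: -4 :: PRIM2(add) :: (λq. ((λx. ((λv. q) 4)) -2)) :: AP], D=∅>
t=3: <S=[-3], E=∅, C=[-4 :: PRIM2(add) :: (λq. ((λx. ((λv. q) 4)) -2)) :: AP], D=∅>
t=4: <S=[-4 :: -3], E=∅, C=[PRIM2(add) :: (λq. ((λx. ((λv. q) 4)) -2)) :: AP], D=∅>
t=5: <S=[-7], E=∅, C=[(λq. ((λx. ((λv. q) 4)) -2)) :: AP], D=∅>
t=6: <S=[clo(λq. ((λx. ((λv. q) 4)) -2), ∅) :: -7], E=∅, C=[AP], D=∅>
t=7: <S=∅, E={q↦-7}, C=[((λx. ((λv. q) 4)) -2)], D=[(∅, ∅, ∅)]>
t=8: <S=∅, E={q↦-7}, C=[-2 :: (λx. ((λv. q) 4)) :: AP], D=[(∅, ∅, ∅)]>
t=9: <S=[-2], E={q↦-7}, C=[(λx. ((λv. q) 4)) :: AP], D=[(∅, ∅, ∅)]>
t=10: <S=[clo(λx. ((λv. q) 4), {q↦-7}) :: -2], E={q↦-7}, C=[AP], D=[(∅, ∅, ∅)]>
t=11: <S=∅, E={x↦-2, q↦-7}, C=[((λv. q) 4)], D=[(∅, {q↦-7}, ∅) :: (∅, ∅, ∅)]>
t=12: <S=∅, E={x↦-2, q↦-7}, C=[4 :: (λv. q) :: AP], D=[(∅, {q↦-7}, ∅) :: (∅, ∅, ∅)]>
t=13: <S=[4], E={x↦-2, q↦-7}, C=[(λv. q) :: AP], D=[(∅, {q↦-7}, ∅) :: (∅, ∅, ∅)]>
t=14: <S=[clo(λv. q, {x↦-2, q↦-7}) :: 4], E={x↦-2, q↦-7}, C=[AP], D=[(∅, {q↦-7}, ∅) :: (∅, ∅, ∅)]>
t=15: <S=∅, E={v↦4, x↦-2, q↦-7}, C=[q], D=[(∅, {x↦-2, q↦-7}, ∅) :: (∅, {q↦-7}, ∅) :: (∅, ∅, ∅)]>
t=16: <S=[-7], E={v↦4, x↦-2, q↦-7}, C=∅, D=[(∅, {x↦-2, q↦-7}, ∅) :: (∅, {q↦-7}, ∅) :: (∅, ∅, ∅)]>
t=17: <S=[-7], E={x↦-2, q↦-7}, C=∅, D=[(∅, {q↦-7}, ∅) :: (∅, ∅, ∅)]>
t=18: <S=[-7], E={q↦-7}, C=∅, D=[(∅, ∅, ∅)]>
t=19: <S=[-7], E=∅, C=∅, D=∅>
→ final value -7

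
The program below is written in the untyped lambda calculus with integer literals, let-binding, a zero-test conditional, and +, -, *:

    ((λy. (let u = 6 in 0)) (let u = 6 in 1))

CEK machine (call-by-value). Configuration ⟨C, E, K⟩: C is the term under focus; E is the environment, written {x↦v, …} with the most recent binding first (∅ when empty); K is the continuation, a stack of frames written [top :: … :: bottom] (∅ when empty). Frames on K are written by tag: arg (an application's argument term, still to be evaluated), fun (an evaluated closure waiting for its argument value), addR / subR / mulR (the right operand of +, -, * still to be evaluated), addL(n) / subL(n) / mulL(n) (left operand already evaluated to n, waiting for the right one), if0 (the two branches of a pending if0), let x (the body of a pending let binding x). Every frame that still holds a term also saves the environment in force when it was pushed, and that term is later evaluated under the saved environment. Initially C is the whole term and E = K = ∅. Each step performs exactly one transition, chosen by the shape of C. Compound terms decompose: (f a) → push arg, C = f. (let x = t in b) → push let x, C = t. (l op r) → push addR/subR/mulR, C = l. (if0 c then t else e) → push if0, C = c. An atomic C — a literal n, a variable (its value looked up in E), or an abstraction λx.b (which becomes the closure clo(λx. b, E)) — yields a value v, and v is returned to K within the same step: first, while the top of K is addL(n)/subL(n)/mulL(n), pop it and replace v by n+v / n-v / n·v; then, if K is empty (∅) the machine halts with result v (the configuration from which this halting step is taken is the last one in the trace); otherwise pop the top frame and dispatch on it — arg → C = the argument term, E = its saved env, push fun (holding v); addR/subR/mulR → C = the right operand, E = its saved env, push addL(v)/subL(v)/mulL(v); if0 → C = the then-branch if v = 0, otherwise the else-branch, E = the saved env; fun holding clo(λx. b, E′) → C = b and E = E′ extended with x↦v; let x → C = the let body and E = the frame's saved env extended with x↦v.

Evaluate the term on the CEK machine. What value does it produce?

[0] ⟨C=((λy. (let u = 6 in 0)) (let u = 6 in 1)); E=∅; K=∅⟩
[1] ⟨C=(λy. (let u = 6 in 0)); E=∅; K=[arg]⟩
[2] ⟨C=(let u = 6 in 1); E=∅; K=[fun]⟩
[3] ⟨C=6; E=∅; K=[let u :: fun]⟩
[4] ⟨C=1; E={u↦6}; K=[fun]⟩
[5] ⟨C=(let u = 6 in 0); E={y↦1}; K=∅⟩
[6] ⟨C=6; E={y↦1}; K=[let u]⟩
[7] ⟨C=0; E={u↦6, y↦1}; K=∅⟩
→ final value 0

Answer: 0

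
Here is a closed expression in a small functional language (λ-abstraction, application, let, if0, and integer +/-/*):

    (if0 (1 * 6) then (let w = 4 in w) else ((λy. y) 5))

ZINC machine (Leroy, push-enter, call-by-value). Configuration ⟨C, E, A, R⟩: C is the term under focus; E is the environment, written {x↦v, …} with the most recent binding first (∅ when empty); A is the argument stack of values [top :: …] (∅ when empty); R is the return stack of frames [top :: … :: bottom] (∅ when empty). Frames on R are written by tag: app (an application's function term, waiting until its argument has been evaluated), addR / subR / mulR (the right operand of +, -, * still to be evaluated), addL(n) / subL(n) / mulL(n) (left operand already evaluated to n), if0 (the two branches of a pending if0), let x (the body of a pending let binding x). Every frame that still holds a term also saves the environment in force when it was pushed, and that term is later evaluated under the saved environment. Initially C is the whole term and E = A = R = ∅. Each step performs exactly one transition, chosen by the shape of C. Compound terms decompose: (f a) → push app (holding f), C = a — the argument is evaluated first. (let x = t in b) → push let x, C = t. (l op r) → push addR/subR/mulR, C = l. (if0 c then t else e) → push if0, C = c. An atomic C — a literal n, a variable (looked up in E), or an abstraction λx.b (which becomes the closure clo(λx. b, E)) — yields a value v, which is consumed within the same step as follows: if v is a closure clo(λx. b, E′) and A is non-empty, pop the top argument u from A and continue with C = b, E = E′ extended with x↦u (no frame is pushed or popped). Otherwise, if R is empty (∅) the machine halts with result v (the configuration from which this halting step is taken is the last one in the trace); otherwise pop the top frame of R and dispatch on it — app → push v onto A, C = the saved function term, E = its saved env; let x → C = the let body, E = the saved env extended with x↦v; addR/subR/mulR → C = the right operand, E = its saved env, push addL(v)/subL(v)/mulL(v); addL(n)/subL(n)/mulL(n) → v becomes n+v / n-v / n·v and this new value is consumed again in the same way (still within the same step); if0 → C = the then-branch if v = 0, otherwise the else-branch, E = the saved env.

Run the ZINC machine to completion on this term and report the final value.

Answer: 5

Execution trace:
t=0: ⟨C=(if0 (1 * 6) then (let w = 4 in w) else ((λy. y) 5)); E=∅; A=∅; R=∅⟩
t=1: ⟨C=(1 * 6); E=∅; A=∅; R=[if0]⟩
t=2: ⟨C=1; E=∅; A=∅; R=[mulR :: if0]⟩
t=3: ⟨C=6; E=∅; A=∅; R=[mulL(1) :: if0]⟩
t=4: ⟨C=((λy. y) 5); E=∅; A=∅; R=∅⟩
t=5: ⟨C=5; E=∅; A=∅; R=[app]⟩
t=6: ⟨C=(λy. y); E=∅; A=[5]; R=∅⟩
t=7: ⟨C=y; E={y↦5}; A=∅; R=∅⟩
→ final value 5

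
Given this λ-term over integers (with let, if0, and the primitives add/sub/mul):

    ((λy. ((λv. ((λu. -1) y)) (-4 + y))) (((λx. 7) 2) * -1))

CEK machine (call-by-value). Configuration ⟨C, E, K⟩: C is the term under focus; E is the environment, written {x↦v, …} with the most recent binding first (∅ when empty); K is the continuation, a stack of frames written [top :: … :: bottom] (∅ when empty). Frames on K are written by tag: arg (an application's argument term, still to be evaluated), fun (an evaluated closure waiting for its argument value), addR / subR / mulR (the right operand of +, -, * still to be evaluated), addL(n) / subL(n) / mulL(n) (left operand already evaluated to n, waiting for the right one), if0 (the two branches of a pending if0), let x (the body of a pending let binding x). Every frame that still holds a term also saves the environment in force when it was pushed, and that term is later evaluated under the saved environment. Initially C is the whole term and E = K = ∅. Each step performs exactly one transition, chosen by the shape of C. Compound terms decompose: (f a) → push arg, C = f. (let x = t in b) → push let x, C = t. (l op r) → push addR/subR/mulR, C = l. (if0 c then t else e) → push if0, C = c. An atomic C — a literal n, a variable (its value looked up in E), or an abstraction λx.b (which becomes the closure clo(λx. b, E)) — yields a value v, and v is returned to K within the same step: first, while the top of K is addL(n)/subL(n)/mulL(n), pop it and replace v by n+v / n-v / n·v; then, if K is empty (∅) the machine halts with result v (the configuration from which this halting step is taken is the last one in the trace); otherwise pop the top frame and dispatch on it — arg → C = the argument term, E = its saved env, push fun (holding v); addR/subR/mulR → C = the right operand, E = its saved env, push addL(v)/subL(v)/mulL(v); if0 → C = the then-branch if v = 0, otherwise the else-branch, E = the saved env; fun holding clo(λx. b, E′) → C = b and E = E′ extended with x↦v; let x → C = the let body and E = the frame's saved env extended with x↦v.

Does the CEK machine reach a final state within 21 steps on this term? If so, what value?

Answer: -1

Execution trace:
step 0: <C=((λy. ((λv. ((λu. -1) y)) (-4 + y))) (((λx. 7) 2) * -1)), E=∅, K=∅>
step 1: <C=(λy. ((λv. ((λu. -1) y)) (-4 + y))), E=∅, K=[arg]>
step 2: <C=(((λx. 7) 2) * -1), E=∅, K=[fun]>
step 3: <C=((λx. 7) 2), E=∅, K=[mulR :: fun]>
step 4: <C=(λx. 7), E=∅, K=[arg :: mulR :: fun]>
step 5: <C=2, E=∅, K=[fun :: mulR :: fun]>
step 6: <C=7, E={x↦2}, K=[mulR :: fun]>
step 7: <C=-1, E=∅, K=[mulL(7) :: fun]>
step 8: <C=((λv. ((λu. -1) y)) (-4 + y)), E={y↦-7}, K=∅>
step 9: <C=(λv. ((λu. -1) y)), E={y↦-7}, K=[arg]>
step 10: <C=(-4 + y), E={y↦-7}, K=[fun]>
step 11: <C=-4, E={y↦-7}, K=[addR :: fun]>
step 12: <C=y, E={y↦-7}, K=[addL(-4) :: fun]>
step 13: <C=((λu. -1) y), E={v↦-11, y↦-7}, K=∅>
step 14: <C=(λu. -1), E={v↦-11, y↦-7}, K=[arg]>
step 15: <C=y, E={v↦-11, y↦-7}, K=[fun]>
step 16: <C=-1, E={u↦-7, v↦-11, y↦-7}, K=∅>
→ final value -1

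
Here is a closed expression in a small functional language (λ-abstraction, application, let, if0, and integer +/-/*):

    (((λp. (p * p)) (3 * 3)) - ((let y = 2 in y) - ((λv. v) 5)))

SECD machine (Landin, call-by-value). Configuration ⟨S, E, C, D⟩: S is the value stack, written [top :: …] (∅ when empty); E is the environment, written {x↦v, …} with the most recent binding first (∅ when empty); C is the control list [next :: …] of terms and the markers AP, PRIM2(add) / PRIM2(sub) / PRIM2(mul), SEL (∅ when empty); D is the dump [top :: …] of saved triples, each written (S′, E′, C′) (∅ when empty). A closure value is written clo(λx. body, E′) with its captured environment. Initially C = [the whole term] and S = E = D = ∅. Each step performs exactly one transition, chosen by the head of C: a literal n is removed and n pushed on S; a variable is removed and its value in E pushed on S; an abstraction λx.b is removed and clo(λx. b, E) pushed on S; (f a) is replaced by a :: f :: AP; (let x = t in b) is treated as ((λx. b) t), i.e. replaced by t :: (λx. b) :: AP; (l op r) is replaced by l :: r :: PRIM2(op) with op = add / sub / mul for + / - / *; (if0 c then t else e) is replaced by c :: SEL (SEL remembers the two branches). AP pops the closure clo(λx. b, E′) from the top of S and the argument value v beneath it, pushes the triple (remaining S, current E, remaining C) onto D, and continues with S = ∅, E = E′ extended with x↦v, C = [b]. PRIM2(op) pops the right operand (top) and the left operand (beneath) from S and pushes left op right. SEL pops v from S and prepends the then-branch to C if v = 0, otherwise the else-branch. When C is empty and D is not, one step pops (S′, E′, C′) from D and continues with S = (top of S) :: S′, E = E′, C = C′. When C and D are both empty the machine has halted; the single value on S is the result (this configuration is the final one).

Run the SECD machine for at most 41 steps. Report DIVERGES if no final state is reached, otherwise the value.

[0] [S=∅ | E=∅ | C=[(((λp. (p * p)) (3 * 3)) - ((let y = 2 in y) - ((λv. v) 5)))] | D=∅]
[1] [S=∅ | E=∅ | C=[((λp. (p * p)) (3 * 3)) :: ((let y = 2 in y) - ((λv. v) 5)) :: PRIM2(sub)] | D=∅]
[2] [S=∅ | E=∅ | C=[(3 * 3) :: (λp. (p * p)) :: AP :: ((let y = 2 in y) - ((λv. v) 5)) :: PRIM2(sub)] | D=∅]
[3] [S=∅ | E=∅ | C=[3 :: 3 :: PRIM2(mul) :: (λp. (p * p)) :: AP :: ((let y = 2 in y) - ((λv. v) 5)) :: PRIM2(sub)] | D=∅]
[4] [S=[3] | E=∅ | C=[3 :: PRIM2(mul) :: (λp. (p * p)) :: AP :: ((let y = 2 in y) - ((λv. v) 5)) :: PRIM2(sub)] | D=∅]
[5] [S=[3 :: 3] | E=∅ | C=[PRIM2(mul) :: (λp. (p * p)) :: AP :: ((let y = 2 in y) - ((λv. v) 5)) :: PRIM2(sub)] | D=∅]
[6] [S=[9] | E=∅ | C=[(λp. (p * p)) :: AP :: ((let y = 2 in y) - ((λv. v) 5)) :: PRIM2(sub)] | D=∅]
[7] [S=[clo(λp. (p * p), ∅) :: 9] | E=∅ | C=[AP :: ((let y = 2 in y) - ((λv. v) 5)) :: PRIM2(sub)] | D=∅]
[8] [S=∅ | E={p↦9} | C=[(p * p)] | D=[(∅, ∅, [((let y = 2 in y) - ((λv. v) 5)) :: PRIM2(sub)])]]
[9] [S=∅ | E={p↦9} | C=[p :: p :: PRIM2(mul)] | D=[(∅, ∅, [((let y = 2 in y) - ((λv. v) 5)) :: PRIM2(sub)])]]
[10] [S=[9] | E={p↦9} | C=[p :: PRIM2(mul)] | D=[(∅, ∅, [((let y = 2 in y) - ((λv. v) 5)) :: PRIM2(sub)])]]
[11] [S=[9 :: 9] | E={p↦9} | C=[PRIM2(mul)] | D=[(∅, ∅, [((let y = 2 in y) - ((λv. v) 5)) :: PRIM2(sub)])]]
[12] [S=[81] | E={p↦9} | C=∅ | D=[(∅, ∅, [((let y = 2 in y) - ((λv. v) 5)) :: PRIM2(sub)])]]
[13] [S=[81] | E=∅ | C=[((let y = 2 in y) - ((λv. v) 5)) :: PRIM2(sub)] | D=∅]
[14] [S=[81] | E=∅ | C=[(let y = 2 in y) :: ((λv. v) 5) :: PRIM2(sub) :: PRIM2(sub)] | D=∅]
[15] [S=[81] | E=∅ | C=[2 :: (λy. y) :: AP :: ((λv. v) 5) :: PRIM2(sub) :: PRIM2(sub)] | D=∅]
[16] [S=[2 :: 81] | E=∅ | C=[(λy. y) :: AP :: ((λv. v) 5) :: PRIM2(sub) :: PRIM2(sub)] | D=∅]
[17] [S=[clo(λy. y, ∅) :: 2 :: 81] | E=∅ | C=[AP :: ((λv. v) 5) :: PRIM2(sub) :: PRIM2(sub)] | D=∅]
[18] [S=∅ | E={y↦2} | C=[y] | D=[([81], ∅, [((λv. v) 5) :: PRIM2(sub) :: PRIM2(sub)])]]
[19] [S=[2] | E={y↦2} | C=∅ | D=[([81], ∅, [((λv. v) 5) :: PRIM2(sub) :: PRIM2(sub)])]]
[20] [S=[2 :: 81] | E=∅ | C=[((λv. v) 5) :: PRIM2(sub) :: PRIM2(sub)] | D=∅]
[21] [S=[2 :: 81] | E=∅ | C=[5 :: (λv. v) :: AP :: PRIM2(sub) :: PRIM2(sub)] | D=∅]
[22] [S=[5 :: 2 :: 81] | E=∅ | C=[(λv. v) :: AP :: PRIM2(sub) :: PRIM2(sub)] | D=∅]
[23] [S=[clo(λv. v, ∅) :: 5 :: 2 :: 81] | E=∅ | C=[AP :: PRIM2(sub) :: PRIM2(sub)] | D=∅]
[24] [S=∅ | E={v↦5} | C=[v] | D=[([2 :: 81], ∅, [PRIM2(sub) :: PRIM2(sub)])]]
[25] [S=[5] | E={v↦5} | C=∅ | D=[([2 :: 81], ∅, [PRIM2(sub) :: PRIM2(sub)])]]
[26] [S=[5 :: 2 :: 81] | E=∅ | C=[PRIM2(sub) :: PRIM2(sub)] | D=∅]
[27] [S=[-3 :: 81] | E=∅ | C=[PRIM2(sub)] | D=∅]
[28] [S=[84] | E=∅ | C=∅ | D=∅]
→ final value 84

Answer: 84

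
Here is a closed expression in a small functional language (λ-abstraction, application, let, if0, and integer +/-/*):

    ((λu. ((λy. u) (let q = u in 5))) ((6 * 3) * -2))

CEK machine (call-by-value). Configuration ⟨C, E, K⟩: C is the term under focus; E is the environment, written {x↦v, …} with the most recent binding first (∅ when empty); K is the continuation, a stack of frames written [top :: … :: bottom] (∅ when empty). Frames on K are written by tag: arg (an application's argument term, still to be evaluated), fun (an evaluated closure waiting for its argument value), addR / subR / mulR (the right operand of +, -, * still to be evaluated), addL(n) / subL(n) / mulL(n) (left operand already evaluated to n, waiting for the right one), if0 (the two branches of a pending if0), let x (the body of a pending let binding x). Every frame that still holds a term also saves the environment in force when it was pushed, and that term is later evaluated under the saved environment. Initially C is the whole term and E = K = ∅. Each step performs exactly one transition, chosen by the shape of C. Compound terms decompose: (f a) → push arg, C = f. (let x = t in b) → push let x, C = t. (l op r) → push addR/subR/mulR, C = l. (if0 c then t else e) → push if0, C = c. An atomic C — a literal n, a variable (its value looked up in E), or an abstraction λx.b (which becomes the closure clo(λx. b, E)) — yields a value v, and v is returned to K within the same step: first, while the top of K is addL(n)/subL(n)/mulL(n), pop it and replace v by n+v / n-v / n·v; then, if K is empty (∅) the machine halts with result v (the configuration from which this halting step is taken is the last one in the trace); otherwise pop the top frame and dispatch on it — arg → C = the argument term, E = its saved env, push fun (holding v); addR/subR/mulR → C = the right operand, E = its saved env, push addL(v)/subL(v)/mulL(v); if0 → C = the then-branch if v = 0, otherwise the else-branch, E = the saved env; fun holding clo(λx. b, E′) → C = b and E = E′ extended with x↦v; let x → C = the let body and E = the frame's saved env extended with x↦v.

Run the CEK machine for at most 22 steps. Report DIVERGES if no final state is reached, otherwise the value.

Answer: -36

Derivation:
t=0: ⟨C=((λu. ((λy. u) (let q = u in 5))) ((6 * 3) * -2)); E=∅; K=∅⟩
t=1: ⟨C=(λu. ((λy. u) (let q = u in 5))); E=∅; K=[arg]⟩
t=2: ⟨C=((6 * 3) * -2); E=∅; K=[fun]⟩
t=3: ⟨C=(6 * 3); E=∅; K=[mulR :: fun]⟩
t=4: ⟨C=6; E=∅; K=[mulR :: mulR :: fun]⟩
t=5: ⟨C=3; E=∅; K=[mulL(6) :: mulR :: fun]⟩
t=6: ⟨C=-2; E=∅; K=[mulL(18) :: fun]⟩
t=7: ⟨C=((λy. u) (let q = u in 5)); E={u↦-36}; K=∅⟩
t=8: ⟨C=(λy. u); E={u↦-36}; K=[arg]⟩
t=9: ⟨C=(let q = u in 5); E={u↦-36}; K=[fun]⟩
t=10: ⟨C=u; E={u↦-36}; K=[let q :: fun]⟩
t=11: ⟨C=5; E={q↦-36, u↦-36}; K=[fun]⟩
t=12: ⟨C=u; E={y↦5, u↦-36}; K=∅⟩
→ final value -36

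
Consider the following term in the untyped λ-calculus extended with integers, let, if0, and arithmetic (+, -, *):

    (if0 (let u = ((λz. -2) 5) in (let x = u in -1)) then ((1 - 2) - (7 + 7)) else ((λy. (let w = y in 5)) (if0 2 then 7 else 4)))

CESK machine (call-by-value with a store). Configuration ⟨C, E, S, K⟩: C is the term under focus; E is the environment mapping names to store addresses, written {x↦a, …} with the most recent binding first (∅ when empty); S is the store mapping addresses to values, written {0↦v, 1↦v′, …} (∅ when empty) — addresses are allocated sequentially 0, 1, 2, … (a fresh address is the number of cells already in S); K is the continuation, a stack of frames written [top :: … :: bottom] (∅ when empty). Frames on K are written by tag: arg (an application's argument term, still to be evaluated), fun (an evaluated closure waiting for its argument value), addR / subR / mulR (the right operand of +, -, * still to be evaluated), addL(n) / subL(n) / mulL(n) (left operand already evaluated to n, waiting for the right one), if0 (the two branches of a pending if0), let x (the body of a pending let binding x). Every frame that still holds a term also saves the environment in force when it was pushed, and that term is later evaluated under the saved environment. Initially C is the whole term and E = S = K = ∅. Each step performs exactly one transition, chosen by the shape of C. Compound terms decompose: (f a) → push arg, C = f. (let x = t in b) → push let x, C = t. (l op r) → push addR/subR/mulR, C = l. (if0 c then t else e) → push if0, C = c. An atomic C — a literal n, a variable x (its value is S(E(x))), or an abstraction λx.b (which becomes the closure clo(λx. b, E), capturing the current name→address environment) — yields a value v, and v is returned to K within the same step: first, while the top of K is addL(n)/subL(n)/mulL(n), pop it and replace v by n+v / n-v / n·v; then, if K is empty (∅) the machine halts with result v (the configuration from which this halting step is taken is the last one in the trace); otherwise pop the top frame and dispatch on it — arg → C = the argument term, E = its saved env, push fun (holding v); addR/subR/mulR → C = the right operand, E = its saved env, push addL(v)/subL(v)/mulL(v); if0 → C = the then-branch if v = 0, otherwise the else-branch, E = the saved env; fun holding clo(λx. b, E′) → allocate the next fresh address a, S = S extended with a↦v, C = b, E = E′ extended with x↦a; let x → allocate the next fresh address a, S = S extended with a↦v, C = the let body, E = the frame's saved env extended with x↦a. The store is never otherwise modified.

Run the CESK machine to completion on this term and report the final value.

Answer: 5

Machine steps:
t=0: [C=(if0 (let u = ((λz. -2) 5) in (let x = u in -1)) then ((1 - 2) - (7 + 7)) else ((λy. (let w = y in 5)) (if0 2 then 7 else 4))) | E=∅ | S=∅ | K=∅]
t=1: [C=(let u = ((λz. -2) 5) in (let x = u in -1)) | E=∅ | S=∅ | K=[if0]]
t=2: [C=((λz. -2) 5) | E=∅ | S=∅ | K=[let u :: if0]]
t=3: [C=(λz. -2) | E=∅ | S=∅ | K=[arg :: let u :: if0]]
t=4: [C=5 | E=∅ | S=∅ | K=[fun :: let u :: if0]]
t=5: [C=-2 | E={z↦0} | S={0↦5} | K=[let u :: if0]]
t=6: [C=(let x = u in -1) | E={u↦1} | S={0↦5, 1↦-2} | K=[if0]]
t=7: [C=u | E={u↦1} | S={0↦5, 1↦-2} | K=[let x :: if0]]
t=8: [C=-1 | E={x↦2, u↦1} | S={0↦5, 1↦-2, 2↦-2} | K=[if0]]
t=9: [C=((λy. (let w = y in 5)) (if0 2 then 7 else 4)) | E=∅ | S={0↦5, 1↦-2, 2↦-2} | K=∅]
t=10: [C=(λy. (let w = y in 5)) | E=∅ | S={0↦5, 1↦-2, 2↦-2} | K=[arg]]
t=11: [C=(if0 2 then 7 else 4) | E=∅ | S={0↦5, 1↦-2, 2↦-2} | K=[fun]]
t=12: [C=2 | E=∅ | S={0↦5, 1↦-2, 2↦-2} | K=[if0 :: fun]]
t=13: [C=4 | E=∅ | S={0↦5, 1↦-2, 2↦-2} | K=[fun]]
t=14: [C=(let w = y in 5) | E={y↦3} | S={0↦5, 1↦-2, 2↦-2, 3↦4} | K=∅]
t=15: [C=y | E={y↦3} | S={0↦5, 1↦-2, 2↦-2, 3↦4} | K=[let w]]
t=16: [C=5 | E={w↦4, y↦3} | S={0↦5, 1↦-2, 2↦-2, 3↦4, 4↦4} | K=∅]
→ final value 5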